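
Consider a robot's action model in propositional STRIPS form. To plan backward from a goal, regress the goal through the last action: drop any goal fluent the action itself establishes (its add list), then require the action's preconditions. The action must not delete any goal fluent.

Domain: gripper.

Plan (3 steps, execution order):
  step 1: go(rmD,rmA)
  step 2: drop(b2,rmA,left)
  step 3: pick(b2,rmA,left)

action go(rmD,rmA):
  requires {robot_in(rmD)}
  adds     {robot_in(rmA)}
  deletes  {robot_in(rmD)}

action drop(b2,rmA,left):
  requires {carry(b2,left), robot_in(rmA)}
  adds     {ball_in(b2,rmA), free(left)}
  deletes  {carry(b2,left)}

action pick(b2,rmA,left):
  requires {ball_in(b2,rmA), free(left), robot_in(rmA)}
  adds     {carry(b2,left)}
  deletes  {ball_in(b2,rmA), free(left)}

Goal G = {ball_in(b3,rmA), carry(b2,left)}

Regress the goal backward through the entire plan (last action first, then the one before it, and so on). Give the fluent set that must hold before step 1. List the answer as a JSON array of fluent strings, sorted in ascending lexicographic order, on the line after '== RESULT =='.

Work backward from the goal:
  through step 3 (pick(b2,rmA,left)): drop {carry(b2,left)}, keep {ball_in(b3,rmA)}, require {ball_in(b2,rmA), free(left), robot_in(rmA)}
    → {ball_in(b2,rmA), ball_in(b3,rmA), free(left), robot_in(rmA)}
  through step 2 (drop(b2,rmA,left)): drop {ball_in(b2,rmA), free(left)}, keep {ball_in(b3,rmA), robot_in(rmA)}, require {carry(b2,left), robot_in(rmA)}
    → {ball_in(b3,rmA), carry(b2,left), robot_in(rmA)}
  through step 1 (go(rmD,rmA)): drop {robot_in(rmA)}, keep {ball_in(b3,rmA), carry(b2,left)}, require {robot_in(rmD)}
    → {ball_in(b3,rmA), carry(b2,left), robot_in(rmD)}

== RESULT ==
["ball_in(b3,rmA)", "carry(b2,left)", "robot_in(rmD)"]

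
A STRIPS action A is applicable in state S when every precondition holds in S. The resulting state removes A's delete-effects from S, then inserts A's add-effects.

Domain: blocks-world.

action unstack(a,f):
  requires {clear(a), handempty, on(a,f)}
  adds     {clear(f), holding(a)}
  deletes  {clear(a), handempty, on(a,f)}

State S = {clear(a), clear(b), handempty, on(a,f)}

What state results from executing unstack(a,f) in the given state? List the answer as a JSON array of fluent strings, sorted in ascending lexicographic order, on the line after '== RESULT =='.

Compute (S \ del) ∪ add:
  pre ⊆ S: {clear(a), handempty, on(a,f)} ⊆ S  — applicable
  S \ del = {clear(b)}
  ∪ add   = {clear(b), clear(f), holding(a)}

== RESULT ==
["clear(b)", "clear(f)", "holding(a)"]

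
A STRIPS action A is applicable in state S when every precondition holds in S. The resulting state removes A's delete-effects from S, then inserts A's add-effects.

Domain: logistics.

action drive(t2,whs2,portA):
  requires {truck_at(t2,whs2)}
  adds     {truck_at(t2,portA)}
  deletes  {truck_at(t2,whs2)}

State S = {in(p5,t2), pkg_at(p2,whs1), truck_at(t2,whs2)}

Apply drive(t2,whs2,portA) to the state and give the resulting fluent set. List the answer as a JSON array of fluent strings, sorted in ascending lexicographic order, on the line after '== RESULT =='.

Progress:
  pre ⊆ S: {truck_at(t2,whs2)} ⊆ S  — applicable
  S \ del = {in(p5,t2), pkg_at(p2,whs1)}
  ∪ add   = {in(p5,t2), pkg_at(p2,whs1), truck_at(t2,portA)}

== RESULT ==
["in(p5,t2)", "pkg_at(p2,whs1)", "truck_at(t2,portA)"]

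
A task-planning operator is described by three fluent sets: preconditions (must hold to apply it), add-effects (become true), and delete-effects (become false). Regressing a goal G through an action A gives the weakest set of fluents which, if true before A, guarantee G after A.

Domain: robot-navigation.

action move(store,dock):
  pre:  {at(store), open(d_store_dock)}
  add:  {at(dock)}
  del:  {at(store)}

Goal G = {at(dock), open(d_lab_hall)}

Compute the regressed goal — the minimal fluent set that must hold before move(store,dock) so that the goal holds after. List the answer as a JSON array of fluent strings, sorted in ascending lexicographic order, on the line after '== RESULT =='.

Regress:
  G ∩ del = {}  (empty — regression defined)
  G \ add = {at(dock), open(d_lab_hall)} \ {at(dock)} = {open(d_lab_hall)}
  ∪ pre   = {open(d_lab_hall)} ∪ {at(store), open(d_store_dock)}
          = {at(store), open(d_lab_hall), open(d_store_dock)}

== RESULT ==
["at(store)", "open(d_lab_hall)", "open(d_store_dock)"]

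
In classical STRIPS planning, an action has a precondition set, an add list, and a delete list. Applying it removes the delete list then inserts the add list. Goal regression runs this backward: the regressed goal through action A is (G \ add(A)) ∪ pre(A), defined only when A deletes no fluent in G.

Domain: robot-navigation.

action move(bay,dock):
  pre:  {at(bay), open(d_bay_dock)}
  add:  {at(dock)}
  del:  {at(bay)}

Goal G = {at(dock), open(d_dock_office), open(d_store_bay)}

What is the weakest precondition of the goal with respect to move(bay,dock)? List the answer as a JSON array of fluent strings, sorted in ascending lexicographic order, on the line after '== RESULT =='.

Regress:
  G ∩ del = {}  (empty — regression defined)
  G \ add = {at(dock), open(d_dock_office), open(d_store_bay)} \ {at(dock)} = {open(d_dock_office), open(d_store_bay)}
  ∪ pre   = {open(d_dock_office), open(d_store_bay)} ∪ {at(bay), open(d_bay_dock)}
          = {at(bay), open(d_bay_dock), open(d_dock_office), open(d_store_bay)}

== RESULT ==
["at(bay)", "open(d_bay_dock)", "open(d_dock_office)", "open(d_store_bay)"]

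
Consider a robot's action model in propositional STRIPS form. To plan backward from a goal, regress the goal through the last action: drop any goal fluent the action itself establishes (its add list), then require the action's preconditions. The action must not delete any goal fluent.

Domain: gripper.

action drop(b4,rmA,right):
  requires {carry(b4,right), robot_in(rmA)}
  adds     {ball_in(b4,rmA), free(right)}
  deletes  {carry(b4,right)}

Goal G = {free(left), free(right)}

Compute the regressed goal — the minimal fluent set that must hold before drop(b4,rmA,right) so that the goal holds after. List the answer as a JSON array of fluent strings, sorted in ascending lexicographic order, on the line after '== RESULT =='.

Regress:
  G ∩ del = {}  (empty — regression defined)
  G \ add = {free(left), free(right)} \ {ball_in(b4,rmA), free(right)} = {free(left)}
  ∪ pre   = {free(left)} ∪ {carry(b4,right), robot_in(rmA)}
          = {carry(b4,right), free(left), robot_in(rmA)}

== RESULT ==
["carry(b4,right)", "free(left)", "robot_in(rmA)"]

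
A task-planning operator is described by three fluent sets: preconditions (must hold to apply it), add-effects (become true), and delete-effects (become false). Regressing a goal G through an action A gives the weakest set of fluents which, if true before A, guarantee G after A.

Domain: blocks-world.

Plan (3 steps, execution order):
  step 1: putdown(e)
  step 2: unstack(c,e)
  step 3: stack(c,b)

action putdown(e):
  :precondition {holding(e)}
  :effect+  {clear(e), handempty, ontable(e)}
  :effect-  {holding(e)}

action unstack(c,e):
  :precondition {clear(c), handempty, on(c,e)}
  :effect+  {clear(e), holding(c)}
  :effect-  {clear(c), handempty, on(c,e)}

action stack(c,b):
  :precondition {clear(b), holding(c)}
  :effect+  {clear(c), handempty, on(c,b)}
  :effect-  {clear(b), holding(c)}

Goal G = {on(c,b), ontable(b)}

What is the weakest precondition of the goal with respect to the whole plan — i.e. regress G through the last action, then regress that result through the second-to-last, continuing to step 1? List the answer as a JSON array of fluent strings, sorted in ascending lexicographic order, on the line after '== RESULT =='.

Regress step by step:
  through step 3 (stack(c,b)): drop {on(c,b)}, keep {ontable(b)}, require {clear(b), holding(c)}
    → {clear(b), holding(c), ontable(b)}
  through step 2 (unstack(c,e)): drop {holding(c)}, keep {clear(b), ontable(b)}, require {clear(c), handempty, on(c,e)}
    → {clear(b), clear(c), handempty, on(c,e), ontable(b)}
  through step 1 (putdown(e)): drop {handempty}, keep {clear(b), clear(c), on(c,e), ontable(b)}, require {holding(e)}
    → {clear(b), clear(c), holding(e), on(c,e), ontable(b)}

== RESULT ==
["clear(b)", "clear(c)", "holding(e)", "on(c,e)", "ontable(b)"]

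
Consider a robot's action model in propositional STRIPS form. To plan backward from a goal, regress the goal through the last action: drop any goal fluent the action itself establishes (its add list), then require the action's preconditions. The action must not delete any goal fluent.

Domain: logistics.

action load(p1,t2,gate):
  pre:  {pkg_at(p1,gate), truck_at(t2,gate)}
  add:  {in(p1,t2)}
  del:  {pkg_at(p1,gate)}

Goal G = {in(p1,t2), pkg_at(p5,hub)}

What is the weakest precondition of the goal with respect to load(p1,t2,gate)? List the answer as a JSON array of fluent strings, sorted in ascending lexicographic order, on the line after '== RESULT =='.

Regress:
  G ∩ del = {}  (empty — regression defined)
  G \ add = {in(p1,t2), pkg_at(p5,hub)} \ {in(p1,t2)} = {pkg_at(p5,hub)}
  ∪ pre   = {pkg_at(p5,hub)} ∪ {pkg_at(p1,gate), truck_at(t2,gate)}
          = {pkg_at(p1,gate), pkg_at(p5,hub), truck_at(t2,gate)}

== RESULT ==
["pkg_at(p1,gate)", "pkg_at(p5,hub)", "truck_at(t2,gate)"]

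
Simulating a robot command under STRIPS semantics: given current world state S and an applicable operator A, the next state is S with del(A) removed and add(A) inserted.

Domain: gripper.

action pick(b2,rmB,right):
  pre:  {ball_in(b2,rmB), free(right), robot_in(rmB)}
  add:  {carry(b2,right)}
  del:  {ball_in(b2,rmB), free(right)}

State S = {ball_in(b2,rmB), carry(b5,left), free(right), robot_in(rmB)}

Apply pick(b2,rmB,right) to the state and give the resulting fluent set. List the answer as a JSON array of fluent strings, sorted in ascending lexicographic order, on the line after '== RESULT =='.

Compute (S \ del) ∪ add:
  pre ⊆ S: {ball_in(b2,rmB), free(right), robot_in(rmB)} ⊆ S  — applicable
  S \ del = {carry(b5,left), robot_in(rmB)}
  ∪ add   = {carry(b2,right), carry(b5,left), robot_in(rmB)}

== RESULT ==
["carry(b2,right)", "carry(b5,left)", "robot_in(rmB)"]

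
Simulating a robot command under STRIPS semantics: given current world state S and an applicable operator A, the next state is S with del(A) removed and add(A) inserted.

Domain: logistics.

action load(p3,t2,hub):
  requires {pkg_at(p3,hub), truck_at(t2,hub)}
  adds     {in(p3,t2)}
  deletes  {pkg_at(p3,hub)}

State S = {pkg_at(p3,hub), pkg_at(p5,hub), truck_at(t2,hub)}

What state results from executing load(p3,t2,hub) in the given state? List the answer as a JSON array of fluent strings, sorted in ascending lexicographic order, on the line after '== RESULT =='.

Compute (S \ del) ∪ add:
  pre ⊆ S: {pkg_at(p3,hub), truck_at(t2,hub)} ⊆ S  — applicable
  S \ del = {pkg_at(p5,hub), truck_at(t2,hub)}
  ∪ add   = {in(p3,t2), pkg_at(p5,hub), truck_at(t2,hub)}

== RESULT ==
["in(p3,t2)", "pkg_at(p5,hub)", "truck_at(t2,hub)"]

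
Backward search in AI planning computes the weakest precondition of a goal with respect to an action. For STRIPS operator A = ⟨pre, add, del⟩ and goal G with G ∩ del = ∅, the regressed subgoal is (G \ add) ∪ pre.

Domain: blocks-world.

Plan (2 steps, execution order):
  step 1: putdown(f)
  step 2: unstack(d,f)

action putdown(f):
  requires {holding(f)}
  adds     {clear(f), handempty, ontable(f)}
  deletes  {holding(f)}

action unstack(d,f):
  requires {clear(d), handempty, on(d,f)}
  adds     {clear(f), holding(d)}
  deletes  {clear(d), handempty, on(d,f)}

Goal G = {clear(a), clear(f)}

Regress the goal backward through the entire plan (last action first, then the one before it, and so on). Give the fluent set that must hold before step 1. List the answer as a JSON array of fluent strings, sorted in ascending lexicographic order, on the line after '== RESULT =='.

Work backward from the goal:
  through step 2 (unstack(d,f)): drop {clear(f)}, keep {clear(a)}, require {clear(d), handempty, on(d,f)}
    → {clear(a), clear(d), handempty, on(d,f)}
  through step 1 (putdown(f)): drop {handempty}, keep {clear(a), clear(d), on(d,f)}, require {holding(f)}
    → {clear(a), clear(d), holding(f), on(d,f)}

== RESULT ==
["clear(a)", "clear(d)", "holding(f)", "on(d,f)"]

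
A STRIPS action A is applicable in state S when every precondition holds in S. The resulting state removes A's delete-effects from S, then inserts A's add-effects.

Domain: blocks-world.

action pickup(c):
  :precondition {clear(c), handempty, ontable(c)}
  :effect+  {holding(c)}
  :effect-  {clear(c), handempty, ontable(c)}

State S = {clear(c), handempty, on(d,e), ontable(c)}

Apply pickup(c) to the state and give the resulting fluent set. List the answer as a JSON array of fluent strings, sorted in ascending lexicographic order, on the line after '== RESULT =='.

Compute (S \ del) ∪ add:
  pre ⊆ S: {clear(c), handempty, ontable(c)} ⊆ S  — applicable
  S \ del = {on(d,e)}
  ∪ add   = {holding(c), on(d,e)}

== RESULT ==
["holding(c)", "on(d,e)"]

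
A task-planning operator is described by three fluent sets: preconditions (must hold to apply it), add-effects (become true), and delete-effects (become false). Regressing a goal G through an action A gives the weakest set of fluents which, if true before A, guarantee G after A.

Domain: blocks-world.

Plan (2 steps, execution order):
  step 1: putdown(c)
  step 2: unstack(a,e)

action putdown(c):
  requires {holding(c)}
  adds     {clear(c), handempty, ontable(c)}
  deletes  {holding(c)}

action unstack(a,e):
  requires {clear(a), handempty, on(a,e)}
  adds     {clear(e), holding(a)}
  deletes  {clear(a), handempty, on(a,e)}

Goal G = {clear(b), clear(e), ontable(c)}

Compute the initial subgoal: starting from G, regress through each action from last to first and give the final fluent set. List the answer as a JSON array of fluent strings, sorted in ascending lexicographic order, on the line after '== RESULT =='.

Work backward from the goal:
  through step 2 (unstack(a,e)): drop {clear(e)}, keep {clear(b), ontable(c)}, require {clear(a), handempty, on(a,e)}
    → {clear(a), clear(b), handempty, on(a,e), ontable(c)}
  through step 1 (putdown(c)): drop {handempty, ontable(c)}, keep {clear(a), clear(b), on(a,e)}, require {holding(c)}
    → {clear(a), clear(b), holding(c), on(a,e)}

== RESULT ==
["clear(a)", "clear(b)", "holding(c)", "on(a,e)"]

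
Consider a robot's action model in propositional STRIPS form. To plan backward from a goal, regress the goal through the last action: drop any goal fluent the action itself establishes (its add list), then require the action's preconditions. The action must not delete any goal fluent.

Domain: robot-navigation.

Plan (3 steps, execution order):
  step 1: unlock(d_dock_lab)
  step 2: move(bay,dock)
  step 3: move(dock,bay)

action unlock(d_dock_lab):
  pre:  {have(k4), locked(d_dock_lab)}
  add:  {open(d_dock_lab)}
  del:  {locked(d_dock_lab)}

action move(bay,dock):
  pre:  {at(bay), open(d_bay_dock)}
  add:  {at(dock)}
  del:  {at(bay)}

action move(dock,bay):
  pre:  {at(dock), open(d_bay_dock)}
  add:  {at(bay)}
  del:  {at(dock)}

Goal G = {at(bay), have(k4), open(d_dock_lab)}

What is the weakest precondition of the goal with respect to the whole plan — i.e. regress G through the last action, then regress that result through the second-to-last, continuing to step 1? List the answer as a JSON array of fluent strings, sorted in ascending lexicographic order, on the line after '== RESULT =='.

Work backward from the goal:
  through step 3 (move(dock,bay)): drop {at(bay)}, keep {have(k4), open(d_dock_lab)}, require {at(dock), open(d_bay_dock)}
    → {at(dock), have(k4), open(d_bay_dock), open(d_dock_lab)}
  through step 2 (move(bay,dock)): drop {at(dock)}, keep {have(k4), open(d_bay_dock), open(d_dock_lab)}, require {at(bay), open(d_bay_dock)}
    → {at(bay), have(k4), open(d_bay_dock), open(d_dock_lab)}
  through step 1 (unlock(d_dock_lab)): drop {open(d_dock_lab)}, keep {at(bay), have(k4), open(d_bay_dock)}, require {have(k4), locked(d_dock_lab)}
    → {at(bay), have(k4), locked(d_dock_lab), open(d_bay_dock)}

== RESULT ==
["at(bay)", "have(k4)", "locked(d_dock_lab)", "open(d_bay_dock)"]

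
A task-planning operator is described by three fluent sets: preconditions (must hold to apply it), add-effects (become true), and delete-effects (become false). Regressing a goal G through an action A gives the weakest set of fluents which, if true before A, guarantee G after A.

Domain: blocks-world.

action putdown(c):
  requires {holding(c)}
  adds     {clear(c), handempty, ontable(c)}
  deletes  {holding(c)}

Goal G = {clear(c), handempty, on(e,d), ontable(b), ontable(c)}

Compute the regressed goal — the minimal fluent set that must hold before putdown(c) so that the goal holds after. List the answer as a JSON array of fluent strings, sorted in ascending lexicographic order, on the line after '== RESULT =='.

Compute (G \ add) ∪ pre:
  G ∩ del = {}  (empty — regression defined)
  G \ add = {clear(c), handempty, on(e,d), ontable(b), ontable(c)} \ {clear(c), handempty, ontable(c)} = {on(e,d), ontable(b)}
  ∪ pre   = {on(e,d), ontable(b)} ∪ {holding(c)}
          = {holding(c), on(e,d), ontable(b)}

== RESULT ==
["holding(c)", "on(e,d)", "ontable(b)"]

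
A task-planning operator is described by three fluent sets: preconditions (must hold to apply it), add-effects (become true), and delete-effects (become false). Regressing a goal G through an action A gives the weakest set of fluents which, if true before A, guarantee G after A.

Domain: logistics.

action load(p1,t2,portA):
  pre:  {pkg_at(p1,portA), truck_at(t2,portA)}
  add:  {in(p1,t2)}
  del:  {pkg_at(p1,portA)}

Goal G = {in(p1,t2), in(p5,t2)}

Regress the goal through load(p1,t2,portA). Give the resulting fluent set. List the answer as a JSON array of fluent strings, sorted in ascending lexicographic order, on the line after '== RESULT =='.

Compute (G \ add) ∪ pre:
  G ∩ del = {}  (empty — regression defined)
  G \ add = {in(p1,t2), in(p5,t2)} \ {in(p1,t2)} = {in(p5,t2)}
  ∪ pre   = {in(p5,t2)} ∪ {pkg_at(p1,portA), truck_at(t2,portA)}
          = {in(p5,t2), pkg_at(p1,portA), truck_at(t2,portA)}

== RESULT ==
["in(p5,t2)", "pkg_at(p1,portA)", "truck_at(t2,portA)"]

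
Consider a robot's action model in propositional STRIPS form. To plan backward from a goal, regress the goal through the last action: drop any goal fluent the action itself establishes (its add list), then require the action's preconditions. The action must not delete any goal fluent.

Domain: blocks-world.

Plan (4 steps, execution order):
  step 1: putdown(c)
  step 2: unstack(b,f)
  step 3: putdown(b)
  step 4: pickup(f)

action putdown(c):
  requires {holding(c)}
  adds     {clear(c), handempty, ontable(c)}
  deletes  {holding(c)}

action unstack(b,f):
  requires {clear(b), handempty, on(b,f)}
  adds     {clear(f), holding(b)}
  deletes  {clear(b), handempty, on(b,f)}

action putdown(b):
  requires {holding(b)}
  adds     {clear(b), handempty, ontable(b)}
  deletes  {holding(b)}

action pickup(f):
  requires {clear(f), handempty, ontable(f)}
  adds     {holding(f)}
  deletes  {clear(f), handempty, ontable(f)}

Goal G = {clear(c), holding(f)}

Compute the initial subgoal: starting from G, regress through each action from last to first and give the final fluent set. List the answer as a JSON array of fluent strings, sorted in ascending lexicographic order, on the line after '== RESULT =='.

Work backward from the goal:
  through step 4 (pickup(f)): drop {holding(f)}, keep {clear(c)}, require {clear(f), handempty, ontable(f)}
    → {clear(c), clear(f), handempty, ontable(f)}
  through step 3 (putdown(b)): drop {handempty}, keep {clear(c), clear(f), ontable(f)}, require {holding(b)}
    → {clear(c), clear(f), holding(b), ontable(f)}
  through step 2 (unstack(b,f)): drop {clear(f), holding(b)}, keep {clear(c), ontable(f)}, require {clear(b), handempty, on(b,f)}
    → {clear(b), clear(c), handempty, on(b,f), ontable(f)}
  through step 1 (putdown(c)): drop {clear(c), handempty}, keep {clear(b), on(b,f), ontable(f)}, require {holding(c)}
    → {clear(b), holding(c), on(b,f), ontable(f)}

== RESULT ==
["clear(b)", "holding(c)", "on(b,f)", "ontable(f)"]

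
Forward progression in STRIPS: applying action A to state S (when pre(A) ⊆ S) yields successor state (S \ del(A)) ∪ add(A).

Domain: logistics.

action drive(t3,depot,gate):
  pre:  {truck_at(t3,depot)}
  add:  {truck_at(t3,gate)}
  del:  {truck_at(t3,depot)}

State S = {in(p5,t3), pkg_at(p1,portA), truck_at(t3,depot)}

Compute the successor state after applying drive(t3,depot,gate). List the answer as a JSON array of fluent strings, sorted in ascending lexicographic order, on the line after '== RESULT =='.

Compute (S \ del) ∪ add:
  pre ⊆ S: {truck_at(t3,depot)} ⊆ S  — applicable
  S \ del = {in(p5,t3), pkg_at(p1,portA)}
  ∪ add   = {in(p5,t3), pkg_at(p1,portA), truck_at(t3,gate)}

== RESULT ==
["in(p5,t3)", "pkg_at(p1,portA)", "truck_at(t3,gate)"]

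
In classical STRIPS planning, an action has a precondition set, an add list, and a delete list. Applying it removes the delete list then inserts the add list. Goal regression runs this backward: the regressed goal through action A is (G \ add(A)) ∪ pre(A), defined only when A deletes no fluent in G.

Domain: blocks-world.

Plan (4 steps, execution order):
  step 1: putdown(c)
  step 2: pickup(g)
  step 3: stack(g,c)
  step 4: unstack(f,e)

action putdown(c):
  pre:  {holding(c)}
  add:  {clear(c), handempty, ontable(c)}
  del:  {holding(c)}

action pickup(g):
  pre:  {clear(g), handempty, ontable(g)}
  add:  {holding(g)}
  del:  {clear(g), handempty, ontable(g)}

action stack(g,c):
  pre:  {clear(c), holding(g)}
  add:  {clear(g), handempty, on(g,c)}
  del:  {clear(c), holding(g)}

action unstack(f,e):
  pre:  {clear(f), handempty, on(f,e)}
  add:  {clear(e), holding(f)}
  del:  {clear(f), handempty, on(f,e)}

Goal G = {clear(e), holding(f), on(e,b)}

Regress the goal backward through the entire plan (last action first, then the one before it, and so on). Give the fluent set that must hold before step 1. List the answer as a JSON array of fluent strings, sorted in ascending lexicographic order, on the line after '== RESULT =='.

Work backward from the goal:
  through step 4 (unstack(f,e)): drop {clear(e), holding(f)}, keep {on(e,b)}, require {clear(f), handempty, on(f,e)}
    → {clear(f), handempty, on(e,b), on(f,e)}
  through step 3 (stack(g,c)): drop {handempty}, keep {clear(f), on(e,b), on(f,e)}, require {clear(c), holding(g)}
    → {clear(c), clear(f), holding(g), on(e,b), on(f,e)}
  through step 2 (pickup(g)): drop {holding(g)}, keep {clear(c), clear(f), on(e,b), on(f,e)}, require {clear(g), handempty, ontable(g)}
    → {clear(c), clear(f), clear(g), handempty, on(e,b), on(f,e), ontable(g)}
  through step 1 (putdown(c)): drop {clear(c), handempty}, keep {clear(f), clear(g), on(e,b), on(f,e), ontable(g)}, require {holding(c)}
    → {clear(f), clear(g), holding(c), on(e,b), on(f,e), ontable(g)}

== RESULT ==
["clear(f)", "clear(g)", "holding(c)", "on(e,b)", "on(f,e)", "ontable(g)"]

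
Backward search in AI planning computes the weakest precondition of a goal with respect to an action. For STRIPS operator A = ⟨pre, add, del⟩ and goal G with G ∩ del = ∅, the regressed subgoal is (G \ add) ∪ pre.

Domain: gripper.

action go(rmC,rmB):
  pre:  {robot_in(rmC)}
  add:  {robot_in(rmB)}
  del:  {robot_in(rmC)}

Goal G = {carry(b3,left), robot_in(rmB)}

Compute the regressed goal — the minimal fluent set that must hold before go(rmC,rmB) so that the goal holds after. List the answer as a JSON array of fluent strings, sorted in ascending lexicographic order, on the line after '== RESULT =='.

Regress:
  G ∩ del = {}  (empty — regression defined)
  G \ add = {carry(b3,left), robot_in(rmB)} \ {robot_in(rmB)} = {carry(b3,left)}
  ∪ pre   = {carry(b3,left)} ∪ {robot_in(rmC)}
          = {carry(b3,left), robot_in(rmC)}

== RESULT ==
["carry(b3,left)", "robot_in(rmC)"]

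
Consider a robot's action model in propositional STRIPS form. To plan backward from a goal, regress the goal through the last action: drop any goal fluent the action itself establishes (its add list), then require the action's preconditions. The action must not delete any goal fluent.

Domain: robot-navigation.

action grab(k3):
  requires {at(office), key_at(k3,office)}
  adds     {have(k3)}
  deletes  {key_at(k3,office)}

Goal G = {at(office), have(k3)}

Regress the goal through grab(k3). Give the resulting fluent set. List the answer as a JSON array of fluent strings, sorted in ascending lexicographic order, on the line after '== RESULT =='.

Regress:
  G ∩ del = {}  (empty — regression defined)
  G \ add = {at(office), have(k3)} \ {have(k3)} = {at(office)}
  ∪ pre   = {at(office)} ∪ {at(office), key_at(k3,office)}
          = {at(office), key_at(k3,office)}

== RESULT ==
["at(office)", "key_at(k3,office)"]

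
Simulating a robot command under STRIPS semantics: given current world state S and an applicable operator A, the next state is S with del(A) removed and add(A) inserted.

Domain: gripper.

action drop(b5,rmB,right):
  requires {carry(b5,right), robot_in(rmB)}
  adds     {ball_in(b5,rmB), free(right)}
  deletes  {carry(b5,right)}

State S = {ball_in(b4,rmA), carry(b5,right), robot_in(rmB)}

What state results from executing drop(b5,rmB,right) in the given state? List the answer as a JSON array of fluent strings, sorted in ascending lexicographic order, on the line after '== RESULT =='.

Progress:
  pre ⊆ S: {carry(b5,right), robot_in(rmB)} ⊆ S  — applicable
  S \ del = {ball_in(b4,rmA), robot_in(rmB)}
  ∪ add   = {ball_in(b4,rmA), ball_in(b5,rmB), free(right), robot_in(rmB)}

== RESULT ==
["ball_in(b4,rmA)", "ball_in(b5,rmB)", "free(right)", "robot_in(rmB)"]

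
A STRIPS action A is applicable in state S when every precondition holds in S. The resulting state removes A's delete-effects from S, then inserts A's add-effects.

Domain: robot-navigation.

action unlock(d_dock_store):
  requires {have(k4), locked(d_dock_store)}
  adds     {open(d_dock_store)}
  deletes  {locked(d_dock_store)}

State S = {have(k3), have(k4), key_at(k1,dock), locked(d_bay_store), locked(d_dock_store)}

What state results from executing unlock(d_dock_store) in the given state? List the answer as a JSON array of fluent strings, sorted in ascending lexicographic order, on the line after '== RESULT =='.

Compute (S \ del) ∪ add:
  pre ⊆ S: {have(k4), locked(d_dock_store)} ⊆ S  — applicable
  S \ del = {have(k3), have(k4), key_at(k1,dock), locked(d_bay_store)}
  ∪ add   = {have(k3), have(k4), key_at(k1,dock), locked(d_bay_store), open(d_dock_store)}

== RESULT ==
["have(k3)", "have(k4)", "key_at(k1,dock)", "locked(d_bay_store)", "open(d_dock_store)"]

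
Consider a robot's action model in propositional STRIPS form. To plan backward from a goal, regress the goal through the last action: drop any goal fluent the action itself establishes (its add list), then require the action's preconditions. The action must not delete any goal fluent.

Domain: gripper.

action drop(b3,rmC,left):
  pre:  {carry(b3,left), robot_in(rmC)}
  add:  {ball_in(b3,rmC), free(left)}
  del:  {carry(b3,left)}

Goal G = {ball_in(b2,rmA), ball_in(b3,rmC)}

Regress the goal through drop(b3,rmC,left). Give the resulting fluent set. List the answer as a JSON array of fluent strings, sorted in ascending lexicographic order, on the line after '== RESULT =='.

Compute (G \ add) ∪ pre:
  G ∩ del = {}  (empty — regression defined)
  G \ add = {ball_in(b2,rmA), ball_in(b3,rmC)} \ {ball_in(b3,rmC), free(left)} = {ball_in(b2,rmA)}
  ∪ pre   = {ball_in(b2,rmA)} ∪ {carry(b3,left), robot_in(rmC)}
          = {ball_in(b2,rmA), carry(b3,left), robot_in(rmC)}

== RESULT ==
["ball_in(b2,rmA)", "carry(b3,left)", "robot_in(rmC)"]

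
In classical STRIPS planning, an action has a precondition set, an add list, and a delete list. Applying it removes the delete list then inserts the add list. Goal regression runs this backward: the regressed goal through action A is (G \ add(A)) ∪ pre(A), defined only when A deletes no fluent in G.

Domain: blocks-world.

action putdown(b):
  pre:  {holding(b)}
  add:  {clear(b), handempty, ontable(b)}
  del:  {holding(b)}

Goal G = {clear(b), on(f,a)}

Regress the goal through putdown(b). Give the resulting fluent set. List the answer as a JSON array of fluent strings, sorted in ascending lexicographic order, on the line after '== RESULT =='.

Compute (G \ add) ∪ pre:
  G ∩ del = {}  (empty — regression defined)
  G \ add = {clear(b), on(f,a)} \ {clear(b), handempty, ontable(b)} = {on(f,a)}
  ∪ pre   = {on(f,a)} ∪ {holding(b)}
          = {holding(b), on(f,a)}

== RESULT ==
["holding(b)", "on(f,a)"]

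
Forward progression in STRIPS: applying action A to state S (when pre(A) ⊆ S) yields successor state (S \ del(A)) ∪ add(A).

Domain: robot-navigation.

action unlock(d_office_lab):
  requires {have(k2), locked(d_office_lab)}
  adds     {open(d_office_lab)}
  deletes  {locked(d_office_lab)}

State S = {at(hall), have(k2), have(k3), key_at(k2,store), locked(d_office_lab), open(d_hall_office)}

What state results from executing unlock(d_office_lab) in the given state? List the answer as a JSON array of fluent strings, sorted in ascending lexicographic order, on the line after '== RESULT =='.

Progress:
  pre ⊆ S: {have(k2), locked(d_office_lab)} ⊆ S  — applicable
  S \ del = {at(hall), have(k2), have(k3), key_at(k2,store), open(d_hall_office)}
  ∪ add   = {at(hall), have(k2), have(k3), key_at(k2,store), open(d_hall_office), open(d_office_lab)}

== RESULT ==
["at(hall)", "have(k2)", "have(k3)", "key_at(k2,store)", "open(d_hall_office)", "open(d_office_lab)"]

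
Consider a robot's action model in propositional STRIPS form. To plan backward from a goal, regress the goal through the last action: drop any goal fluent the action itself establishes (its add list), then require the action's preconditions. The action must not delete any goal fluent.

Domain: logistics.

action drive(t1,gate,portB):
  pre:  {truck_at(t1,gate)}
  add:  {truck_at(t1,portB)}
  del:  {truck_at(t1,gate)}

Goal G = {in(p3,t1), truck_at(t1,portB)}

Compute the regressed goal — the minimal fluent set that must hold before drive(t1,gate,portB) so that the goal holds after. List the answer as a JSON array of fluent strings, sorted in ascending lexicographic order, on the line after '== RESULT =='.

Regress:
  G ∩ del = {}  (empty — regression defined)
  G \ add = {in(p3,t1), truck_at(t1,portB)} \ {truck_at(t1,portB)} = {in(p3,t1)}
  ∪ pre   = {in(p3,t1)} ∪ {truck_at(t1,gate)}
          = {in(p3,t1), truck_at(t1,gate)}

== RESULT ==
["in(p3,t1)", "truck_at(t1,gate)"]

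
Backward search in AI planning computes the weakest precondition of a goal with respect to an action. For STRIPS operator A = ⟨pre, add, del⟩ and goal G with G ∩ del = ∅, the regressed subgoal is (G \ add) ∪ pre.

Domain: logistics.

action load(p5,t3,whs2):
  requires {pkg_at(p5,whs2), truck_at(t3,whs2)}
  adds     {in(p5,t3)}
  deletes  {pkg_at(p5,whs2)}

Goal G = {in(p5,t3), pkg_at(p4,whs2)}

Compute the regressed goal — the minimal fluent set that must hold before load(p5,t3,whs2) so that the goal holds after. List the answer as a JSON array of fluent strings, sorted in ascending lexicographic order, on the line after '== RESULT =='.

Compute (G \ add) ∪ pre:
  G ∩ del = {}  (empty — regression defined)
  G \ add = {in(p5,t3), pkg_at(p4,whs2)} \ {in(p5,t3)} = {pkg_at(p4,whs2)}
  ∪ pre   = {pkg_at(p4,whs2)} ∪ {pkg_at(p5,whs2), truck_at(t3,whs2)}
          = {pkg_at(p4,whs2), pkg_at(p5,whs2), truck_at(t3,whs2)}

== RESULT ==
["pkg_at(p4,whs2)", "pkg_at(p5,whs2)", "truck_at(t3,whs2)"]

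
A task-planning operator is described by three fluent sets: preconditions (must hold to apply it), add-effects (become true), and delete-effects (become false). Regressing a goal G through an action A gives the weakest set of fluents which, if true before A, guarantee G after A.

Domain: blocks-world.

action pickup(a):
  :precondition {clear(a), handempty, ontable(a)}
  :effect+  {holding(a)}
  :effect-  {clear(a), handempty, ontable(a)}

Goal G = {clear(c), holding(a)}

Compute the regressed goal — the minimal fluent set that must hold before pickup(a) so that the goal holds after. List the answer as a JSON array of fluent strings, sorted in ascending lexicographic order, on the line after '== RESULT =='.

Compute (G \ add) ∪ pre:
  G ∩ del = {}  (empty — regression defined)
  G \ add = {clear(c), holding(a)} \ {holding(a)} = {clear(c)}
  ∪ pre   = {clear(c)} ∪ {clear(a), handempty, ontable(a)}
          = {clear(a), clear(c), handempty, ontable(a)}

== RESULT ==
["clear(a)", "clear(c)", "handempty", "ontable(a)"]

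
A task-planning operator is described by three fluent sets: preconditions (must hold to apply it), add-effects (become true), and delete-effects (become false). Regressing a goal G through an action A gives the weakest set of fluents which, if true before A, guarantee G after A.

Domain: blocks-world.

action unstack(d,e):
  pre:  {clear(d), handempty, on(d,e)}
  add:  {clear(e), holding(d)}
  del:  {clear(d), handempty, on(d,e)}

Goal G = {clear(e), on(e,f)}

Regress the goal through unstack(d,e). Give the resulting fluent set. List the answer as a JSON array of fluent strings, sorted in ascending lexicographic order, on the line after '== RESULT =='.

Regress:
  G ∩ del = {}  (empty — regression defined)
  G \ add = {clear(e), on(e,f)} \ {clear(e), holding(d)} = {on(e,f)}
  ∪ pre   = {on(e,f)} ∪ {clear(d), handempty, on(d,e)}
          = {clear(d), handempty, on(d,e), on(e,f)}

== RESULT ==
["clear(d)", "handempty", "on(d,e)", "on(e,f)"]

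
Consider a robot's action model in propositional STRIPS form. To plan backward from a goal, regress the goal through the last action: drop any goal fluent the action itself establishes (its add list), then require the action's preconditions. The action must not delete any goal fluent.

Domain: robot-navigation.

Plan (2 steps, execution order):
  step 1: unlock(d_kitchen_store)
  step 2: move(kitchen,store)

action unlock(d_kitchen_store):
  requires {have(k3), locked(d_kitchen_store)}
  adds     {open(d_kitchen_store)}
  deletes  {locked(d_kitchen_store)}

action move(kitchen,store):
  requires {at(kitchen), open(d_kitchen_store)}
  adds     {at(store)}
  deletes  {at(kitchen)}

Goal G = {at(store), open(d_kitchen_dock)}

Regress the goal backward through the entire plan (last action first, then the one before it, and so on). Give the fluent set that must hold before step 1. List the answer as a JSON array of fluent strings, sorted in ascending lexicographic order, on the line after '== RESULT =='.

Regress step by step:
  through step 2 (move(kitchen,store)): drop {at(store)}, keep {open(d_kitchen_dock)}, require {at(kitchen), open(d_kitchen_store)}
    → {at(kitchen), open(d_kitchen_dock), open(d_kitchen_store)}
  through step 1 (unlock(d_kitchen_store)): drop {open(d_kitchen_store)}, keep {at(kitchen), open(d_kitchen_dock)}, require {have(k3), locked(d_kitchen_store)}
    → {at(kitchen), have(k3), locked(d_kitchen_store), open(d_kitchen_dock)}

== RESULT ==
["at(kitchen)", "have(k3)", "locked(d_kitchen_store)", "open(d_kitchen_dock)"]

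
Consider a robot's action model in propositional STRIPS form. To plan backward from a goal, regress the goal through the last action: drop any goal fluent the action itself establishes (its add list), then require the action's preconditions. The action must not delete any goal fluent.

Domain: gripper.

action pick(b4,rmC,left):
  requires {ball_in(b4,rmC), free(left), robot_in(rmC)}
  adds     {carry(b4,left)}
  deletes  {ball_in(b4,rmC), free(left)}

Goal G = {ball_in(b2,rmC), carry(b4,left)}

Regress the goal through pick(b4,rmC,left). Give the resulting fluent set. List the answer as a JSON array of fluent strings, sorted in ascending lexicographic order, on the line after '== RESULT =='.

Compute (G \ add) ∪ pre:
  G ∩ del = {}  (empty — regression defined)
  G \ add = {ball_in(b2,rmC), carry(b4,left)} \ {carry(b4,left)} = {ball_in(b2,rmC)}
  ∪ pre   = {ball_in(b2,rmC)} ∪ {ball_in(b4,rmC), free(left), robot_in(rmC)}
          = {ball_in(b2,rmC), ball_in(b4,rmC), free(left), robot_in(rmC)}

== RESULT ==
["ball_in(b2,rmC)", "ball_in(b4,rmC)", "free(left)", "robot_in(rmC)"]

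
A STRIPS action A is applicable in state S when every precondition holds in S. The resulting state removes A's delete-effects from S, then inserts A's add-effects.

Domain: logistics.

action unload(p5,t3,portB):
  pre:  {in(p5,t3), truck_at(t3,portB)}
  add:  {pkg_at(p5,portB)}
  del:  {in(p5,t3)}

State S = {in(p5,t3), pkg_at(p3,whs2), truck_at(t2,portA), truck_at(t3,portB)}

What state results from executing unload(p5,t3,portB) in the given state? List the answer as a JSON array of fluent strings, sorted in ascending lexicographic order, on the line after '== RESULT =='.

Progress:
  pre ⊆ S: {in(p5,t3), truck_at(t3,portB)} ⊆ S  — applicable
  S \ del = {pkg_at(p3,whs2), truck_at(t2,portA), truck_at(t3,portB)}
  ∪ add   = {pkg_at(p3,whs2), pkg_at(p5,portB), truck_at(t2,portA), truck_at(t3,portB)}

== RESULT ==
["pkg_at(p3,whs2)", "pkg_at(p5,portB)", "truck_at(t2,portA)", "truck_at(t3,portB)"]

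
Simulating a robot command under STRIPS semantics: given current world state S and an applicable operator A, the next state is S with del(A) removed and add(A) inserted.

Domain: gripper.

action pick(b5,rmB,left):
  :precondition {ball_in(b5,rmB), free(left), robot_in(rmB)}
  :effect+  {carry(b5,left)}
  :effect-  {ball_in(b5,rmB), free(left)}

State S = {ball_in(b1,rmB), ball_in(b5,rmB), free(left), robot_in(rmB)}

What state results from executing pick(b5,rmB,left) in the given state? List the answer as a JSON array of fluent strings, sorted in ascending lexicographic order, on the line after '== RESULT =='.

Progress:
  pre ⊆ S: {ball_in(b5,rmB), free(left), robot_in(rmB)} ⊆ S  — applicable
  S \ del = {ball_in(b1,rmB), robot_in(rmB)}
  ∪ add   = {ball_in(b1,rmB), carry(b5,left), robot_in(rmB)}

== RESULT ==
["ball_in(b1,rmB)", "carry(b5,left)", "robot_in(rmB)"]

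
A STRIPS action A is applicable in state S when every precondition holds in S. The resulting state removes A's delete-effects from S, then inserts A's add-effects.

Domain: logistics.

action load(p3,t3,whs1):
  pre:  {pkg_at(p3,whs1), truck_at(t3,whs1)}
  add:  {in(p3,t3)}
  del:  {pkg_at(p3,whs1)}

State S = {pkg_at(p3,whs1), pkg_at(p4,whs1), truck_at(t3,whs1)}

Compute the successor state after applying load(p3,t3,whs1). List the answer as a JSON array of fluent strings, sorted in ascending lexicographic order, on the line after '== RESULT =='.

Compute (S \ del) ∪ add:
  pre ⊆ S: {pkg_at(p3,whs1), truck_at(t3,whs1)} ⊆ S  — applicable
  S \ del = {pkg_at(p4,whs1), truck_at(t3,whs1)}
  ∪ add   = {in(p3,t3), pkg_at(p4,whs1), truck_at(t3,whs1)}

== RESULT ==
["in(p3,t3)", "pkg_at(p4,whs1)", "truck_at(t3,whs1)"]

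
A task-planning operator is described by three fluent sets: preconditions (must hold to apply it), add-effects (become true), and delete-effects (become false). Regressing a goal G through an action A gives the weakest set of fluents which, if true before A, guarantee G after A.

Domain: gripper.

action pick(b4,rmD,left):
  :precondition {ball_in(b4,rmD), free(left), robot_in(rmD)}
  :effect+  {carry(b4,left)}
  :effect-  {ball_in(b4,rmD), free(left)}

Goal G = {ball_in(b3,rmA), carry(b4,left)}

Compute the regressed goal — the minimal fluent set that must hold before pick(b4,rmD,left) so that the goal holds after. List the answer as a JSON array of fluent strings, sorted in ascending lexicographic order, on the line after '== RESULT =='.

Regress:
  G ∩ del = {}  (empty — regression defined)
  G \ add = {ball_in(b3,rmA), carry(b4,left)} \ {carry(b4,left)} = {ball_in(b3,rmA)}
  ∪ pre   = {ball_in(b3,rmA)} ∪ {ball_in(b4,rmD), free(left), robot_in(rmD)}
          = {ball_in(b3,rmA), ball_in(b4,rmD), free(left), robot_in(rmD)}

== RESULT ==
["ball_in(b3,rmA)", "ball_in(b4,rmD)", "free(left)", "robot_in(rmD)"]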